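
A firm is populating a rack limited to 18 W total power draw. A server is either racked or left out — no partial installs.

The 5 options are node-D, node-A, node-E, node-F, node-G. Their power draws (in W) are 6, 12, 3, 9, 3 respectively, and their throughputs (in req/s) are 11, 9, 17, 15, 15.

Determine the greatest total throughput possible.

47

Allowing fractional choices, the relaxed optimum would be about 53.0, but servers are indivisible.
node-D + node-E + node-F: power draw 6 + 3 + 9 = 18 ≤ 18, throughput 11 + 17 + 15 = 43.
node-D + node-E + node-G: power draw 6 + 3 + 3 = 12 ≤ 18, throughput 11 + 17 + 15 = 43.
node-E + node-F + node-G: power draw 3 + 9 + 3 = 15 ≤ 18, throughput 17 + 15 + 15 = 47.
Best is node-E, node-F, and node-G with total throughput 47.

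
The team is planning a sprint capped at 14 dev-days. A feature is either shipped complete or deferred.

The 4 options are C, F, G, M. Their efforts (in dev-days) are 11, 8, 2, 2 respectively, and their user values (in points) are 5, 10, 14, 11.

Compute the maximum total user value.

This is an integer program with binary decision variables.
Take F, G, and M: effort 8 + 2 + 2 = 12 ≤ 14, user value 10 + 14 + 11 = 35.
No other feasible combination does better.

35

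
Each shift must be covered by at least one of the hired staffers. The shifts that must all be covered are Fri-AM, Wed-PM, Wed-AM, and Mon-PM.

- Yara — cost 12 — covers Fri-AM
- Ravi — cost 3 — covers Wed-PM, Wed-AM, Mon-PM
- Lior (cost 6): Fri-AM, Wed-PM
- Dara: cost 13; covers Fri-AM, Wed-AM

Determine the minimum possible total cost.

9

Choose Ravi and Lior: together they cover Fri-AM, Wed-PM, Wed-AM, Mon-PM — every shift.
Total cost: 3 + 6 = 9.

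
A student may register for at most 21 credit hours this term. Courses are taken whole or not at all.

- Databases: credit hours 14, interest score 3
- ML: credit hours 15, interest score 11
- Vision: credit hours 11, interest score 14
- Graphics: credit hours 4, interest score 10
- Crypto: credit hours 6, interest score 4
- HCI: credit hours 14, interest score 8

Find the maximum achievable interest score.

28

Take Vision, Graphics, and Crypto: credit hours 11 + 4 + 6 = 21 ≤ 21, interest score 14 + 10 + 4 = 28.
No other feasible combination does better.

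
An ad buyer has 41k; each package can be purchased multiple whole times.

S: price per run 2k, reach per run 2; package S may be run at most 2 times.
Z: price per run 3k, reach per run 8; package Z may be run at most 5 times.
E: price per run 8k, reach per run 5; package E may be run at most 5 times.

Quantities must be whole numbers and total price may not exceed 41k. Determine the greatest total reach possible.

57

Z has the best ratio (8/3); taking only Z gives at most 5×8 = 40 (stopped by the supply cap of 5).
Mixing does better — 1×S, 5×Z, and 3×E: price 41 ≤ 41, reach 1·2 + 5·8 + 3·5 = 57.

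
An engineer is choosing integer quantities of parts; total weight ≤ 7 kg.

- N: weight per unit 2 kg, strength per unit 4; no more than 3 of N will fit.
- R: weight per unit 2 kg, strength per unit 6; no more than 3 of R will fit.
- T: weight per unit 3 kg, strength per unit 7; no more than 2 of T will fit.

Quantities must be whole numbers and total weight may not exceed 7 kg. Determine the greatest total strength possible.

This is a bounded integer knapsack.
3×R: weight 6 ≤ 7, strength 3·6 = 18.
2×R and 1×T: weight 7 ≤ 7, strength 2·6 + 1·7 = 19.
Best is 19.

19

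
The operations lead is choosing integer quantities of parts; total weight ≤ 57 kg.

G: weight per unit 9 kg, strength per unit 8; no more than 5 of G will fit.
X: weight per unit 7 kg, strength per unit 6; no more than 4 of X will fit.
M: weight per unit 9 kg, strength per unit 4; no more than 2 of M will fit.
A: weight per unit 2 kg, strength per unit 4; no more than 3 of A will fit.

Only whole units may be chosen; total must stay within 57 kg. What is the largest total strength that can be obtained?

56

This is a bounded integer knapsack.
A has the best ratio (4/2); taking only A gives at most 3×4 = 12 (stopped by the supply cap of 3).
Mixing does better — 4×G, 2×X, and 3×A: weight 56 ≤ 57, strength 4·8 + 2·6 + 3·4 = 56.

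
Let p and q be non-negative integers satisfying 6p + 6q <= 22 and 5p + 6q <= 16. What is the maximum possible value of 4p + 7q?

15

Relaxing integrality, the LP optimum is 18.67 at (p,q) = (0, 2.67), which is not an integer point.
(p,q)=(2,1): 6·2+6·1=18≤22, 5·2+6·1=16≤16, objective 15.
(p,q)=(0,2): 6·0+6·2=12≤22, 5·0+6·2=12≤16, objective 14.
(p,q)=(3,0): 6·3+6·0=18≤22, 5·3+6·0=15≤16, objective 12.
No feasible integer point exceeds 15.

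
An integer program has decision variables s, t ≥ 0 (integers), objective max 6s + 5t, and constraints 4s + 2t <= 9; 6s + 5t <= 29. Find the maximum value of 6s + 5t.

The continuous relaxation peaks at (0, 4.5) with value 22.50; rounding to a feasible lattice point costs some objective.
(s,t)=(0,4): 4·0+2·4=8≤9, 6·0+5·4=20≤29, objective 20.
(s,t)=(0,3): 4·0+2·3=6≤9, 6·0+5·3=15≤29, objective 15.
The best lattice point is (0,4), giving 20.

20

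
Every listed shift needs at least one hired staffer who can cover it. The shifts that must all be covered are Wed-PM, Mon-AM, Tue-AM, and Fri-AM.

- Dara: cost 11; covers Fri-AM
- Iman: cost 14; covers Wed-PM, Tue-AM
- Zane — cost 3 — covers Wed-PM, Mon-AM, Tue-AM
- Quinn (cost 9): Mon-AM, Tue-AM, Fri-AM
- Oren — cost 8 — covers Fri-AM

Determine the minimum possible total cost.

This is an integer covering problem.
Choose Zane and Oren: together they cover Wed-PM, Mon-AM, Tue-AM, Fri-AM — every shift.
Total cost: 3 + 8 = 11.
No cover costs less than 11.

11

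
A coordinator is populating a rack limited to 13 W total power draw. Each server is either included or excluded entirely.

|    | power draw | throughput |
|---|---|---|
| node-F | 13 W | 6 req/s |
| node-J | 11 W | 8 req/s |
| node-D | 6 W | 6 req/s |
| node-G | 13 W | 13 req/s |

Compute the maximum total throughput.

This is a 0-1 knapsack instance.
node-J: power draw 11 ≤ 13, throughput 8.
node-G: power draw 13 ≤ 13, throughput 13.
Best is node-G with total throughput 13.

13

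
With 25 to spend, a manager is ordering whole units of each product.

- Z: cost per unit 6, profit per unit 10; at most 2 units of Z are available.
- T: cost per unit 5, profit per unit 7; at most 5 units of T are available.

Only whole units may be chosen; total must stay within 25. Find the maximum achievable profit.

5×T: cost 25 ≤ 25, profit 5·7 = 35.
2×Z and 2×T: cost 22 ≤ 25, profit 2·10 + 2·7 = 34.
Best is 35.

35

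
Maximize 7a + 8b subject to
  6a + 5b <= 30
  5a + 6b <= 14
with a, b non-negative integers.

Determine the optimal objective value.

Relaxing integrality, the LP optimum is 19.60 at (a,b) = (2.8, 0), which is not an integer point.
(a,b)=(0,2): 6·0+5·2=10≤30, 5·0+6·2=12≤14, objective 16.
(a,b)=(1,1): 6·1+5·1=11≤30, 5·1+6·1=11≤14, objective 15.
(a,b)=(2,0): 6·2+5·0=12≤30, 5·2+6·0=10≤14, objective 14.
The best lattice point is (0,2), giving 16.

16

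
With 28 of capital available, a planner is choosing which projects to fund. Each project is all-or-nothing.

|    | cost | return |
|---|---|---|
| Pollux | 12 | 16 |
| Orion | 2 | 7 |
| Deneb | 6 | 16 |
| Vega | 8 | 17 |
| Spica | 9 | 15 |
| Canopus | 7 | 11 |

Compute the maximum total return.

Orion + Deneb + Vega + Spica: cost 2 + 6 + 8 + 9 = 25 ≤ 28, return 7 + 16 + 17 + 15 = 55.
Pollux + Orion + Deneb + Vega: cost 12 + 2 + 6 + 8 = 28 ≤ 28, return 16 + 7 + 16 + 17 = 56.
Best is Pollux, Orion, Deneb, and Vega with total return 56.

56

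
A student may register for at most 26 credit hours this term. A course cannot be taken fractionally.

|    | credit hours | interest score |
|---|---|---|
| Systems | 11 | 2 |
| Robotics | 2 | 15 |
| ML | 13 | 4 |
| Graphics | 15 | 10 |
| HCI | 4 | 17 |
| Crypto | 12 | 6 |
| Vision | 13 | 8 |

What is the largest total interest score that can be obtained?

Robotics + HCI + Crypto: credit hours 2 + 4 + 12 = 18 ≤ 26, interest score 15 + 17 + 6 = 38.
Robotics + Graphics + HCI: credit hours 2 + 15 + 4 = 21 ≤ 26, interest score 15 + 10 + 17 = 42.
Robotics + HCI + Vision: credit hours 2 + 4 + 13 = 19 ≤ 26, interest score 15 + 17 + 8 = 40.
Best is Robotics, Graphics, and HCI with total interest score 42.

42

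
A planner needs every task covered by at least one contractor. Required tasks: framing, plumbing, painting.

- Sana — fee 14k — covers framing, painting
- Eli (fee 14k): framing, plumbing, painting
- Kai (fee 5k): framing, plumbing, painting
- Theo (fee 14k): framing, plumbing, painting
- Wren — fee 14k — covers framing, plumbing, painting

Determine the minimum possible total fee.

Kai alone covers framing, plumbing, painting — every task.
Total fee: 5.
No cover costs less than 5.

5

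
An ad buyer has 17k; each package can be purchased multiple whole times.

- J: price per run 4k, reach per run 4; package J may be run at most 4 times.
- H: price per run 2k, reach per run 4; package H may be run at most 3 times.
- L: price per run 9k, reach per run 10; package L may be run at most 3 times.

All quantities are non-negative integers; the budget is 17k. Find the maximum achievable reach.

This is a bounded integer knapsack.
3×H and 1×L: price 15 ≤ 17, reach 3·4 + 1·10 = 22.
1×J, 2×H, and 1×L: price 17 ≤ 17, reach 1·4 + 2·4 + 1·10 = 22.
Best is 22.

22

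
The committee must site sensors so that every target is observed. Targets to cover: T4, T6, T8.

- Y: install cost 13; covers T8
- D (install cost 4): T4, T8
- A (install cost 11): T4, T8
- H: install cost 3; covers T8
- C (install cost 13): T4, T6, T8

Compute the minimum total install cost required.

The greedy cost-per-new-target heuristic would pick D and C for 17, but a cheaper cover exists.
C alone covers T4, T6, T8 — every target.
Total install cost: 13.
No cover costs less than 13.

13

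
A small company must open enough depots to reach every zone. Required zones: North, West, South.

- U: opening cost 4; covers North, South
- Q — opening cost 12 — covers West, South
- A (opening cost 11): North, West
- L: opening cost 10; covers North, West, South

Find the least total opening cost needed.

L alone covers North, West, South — every zone.
Total opening cost: 10.

10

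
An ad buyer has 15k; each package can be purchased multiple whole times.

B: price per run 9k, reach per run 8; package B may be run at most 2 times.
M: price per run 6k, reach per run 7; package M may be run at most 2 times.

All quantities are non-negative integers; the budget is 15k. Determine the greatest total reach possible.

15

This is a bounded integer knapsack.
1×B and 1×M: price 15 ≤ 15, reach 1·8 + 1·7 = 15.
2×M: price 12 ≤ 15, reach 2·7 = 14.
Best is 15.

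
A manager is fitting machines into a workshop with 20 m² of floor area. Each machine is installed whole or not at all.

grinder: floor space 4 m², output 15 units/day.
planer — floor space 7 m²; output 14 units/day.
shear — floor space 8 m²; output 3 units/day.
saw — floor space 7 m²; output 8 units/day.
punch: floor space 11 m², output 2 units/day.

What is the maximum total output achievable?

37

Allowing fractional choices, the relaxed optimum would be about 37.8, but machines are indivisible.
grinder + planer: floor space 4 + 7 = 11 ≤ 20, output 15 + 14 = 29.
grinder + planer + shear: floor space 4 + 7 + 8 = 19 ≤ 20, output 15 + 14 + 3 = 32.
grinder + planer + saw: floor space 4 + 7 + 7 = 18 ≤ 20, output 15 + 14 + 8 = 37.
Best is grinder, planer, and saw with total output 37.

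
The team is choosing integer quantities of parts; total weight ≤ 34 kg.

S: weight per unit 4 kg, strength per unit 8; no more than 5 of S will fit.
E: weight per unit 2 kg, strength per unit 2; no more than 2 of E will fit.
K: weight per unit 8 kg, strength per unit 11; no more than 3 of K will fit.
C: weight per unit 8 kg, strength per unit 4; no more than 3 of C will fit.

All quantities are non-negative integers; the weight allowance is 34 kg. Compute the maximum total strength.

56

This is a bounded integer knapsack.
S has the best ratio (8/4); taking only S gives at most 5×8 = 40 (stopped by the supply cap of 5).
Mixing does better — 4×S, 1×E, and 2×K: weight 34 ≤ 34, strength 4·8 + 1·2 + 2·11 = 56.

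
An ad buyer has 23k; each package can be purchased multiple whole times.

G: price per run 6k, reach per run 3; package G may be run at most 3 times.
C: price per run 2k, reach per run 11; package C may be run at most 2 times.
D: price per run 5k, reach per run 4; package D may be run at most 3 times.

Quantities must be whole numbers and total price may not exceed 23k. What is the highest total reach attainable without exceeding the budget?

This is a bounded integer knapsack.
2×C and 3×D: price 19 ≤ 23, reach 2·11 + 3·4 = 34.
1×G, 2×C, and 2×D: price 20 ≤ 23, reach 1·3 + 2·11 + 2·4 = 33.
Best is 34.

34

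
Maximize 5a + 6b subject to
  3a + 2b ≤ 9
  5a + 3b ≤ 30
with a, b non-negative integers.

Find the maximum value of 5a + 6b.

24

Relaxing integrality, the LP optimum is 27.00 at (a,b) = (0, 4.5), which is not an integer point.
(a,b)=(0,4): 3·0+2·4=8≤9, 5·0+3·4=12≤30, objective 24.
(a,b)=(1,3): 3·1+2·3=9≤9, 5·1+3·3=14≤30, objective 23.
(a,b)=(0,3): 3·0+2·3=6≤9, 5·0+3·3=9≤30, objective 18.
No feasible integer point exceeds 24.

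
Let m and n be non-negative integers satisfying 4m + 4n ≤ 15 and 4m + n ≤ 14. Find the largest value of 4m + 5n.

15

(m,n)=(0,3): 4·0+4·3=12≤15, 4·0+1·3=3≤14, objective 15.
(m,n)=(1,2): 4·1+4·2=12≤15, 4·1+1·2=6≤14, objective 14.
(m,n)=(0,2): 4·0+4·2=8≤15, 4·0+1·2=2≤14, objective 10.
No feasible integer point exceeds 15.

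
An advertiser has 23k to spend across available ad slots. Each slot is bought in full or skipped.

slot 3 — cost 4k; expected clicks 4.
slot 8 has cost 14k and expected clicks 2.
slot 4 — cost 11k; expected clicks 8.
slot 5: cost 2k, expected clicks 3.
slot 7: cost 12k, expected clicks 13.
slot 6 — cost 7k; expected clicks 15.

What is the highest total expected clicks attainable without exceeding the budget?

32

Allowing fractional choices, the relaxed optimum would be about 33.0, but ad slots are indivisible.
slot 5 + slot 7 + slot 6: cost 2 + 12 + 7 = 21 ≤ 23, expected clicks 3 + 13 + 15 = 31.
slot 3 + slot 7 + slot 6: cost 4 + 12 + 7 = 23 ≤ 23, expected clicks 4 + 13 + 15 = 32.
Best is slot 3, slot 7, and slot 6 with total expected clicks 32.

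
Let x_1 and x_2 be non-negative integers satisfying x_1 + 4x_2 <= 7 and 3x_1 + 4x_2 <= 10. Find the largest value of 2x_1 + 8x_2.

(x_1,x_2)=(2,1): 1·2+4·1=6≤7, 3·2+4·1=10≤10, objective 12.
(x_1,x_2)=(1,1): 1·1+4·1=5≤7, 3·1+4·1=7≤10, objective 10.
(x_1,x_2)=(0,1): 1·0+4·1=4≤7, 3·0+4·1=4≤10, objective 8.
Maximum is 12 at (x_1,x_2)=(2,1).

12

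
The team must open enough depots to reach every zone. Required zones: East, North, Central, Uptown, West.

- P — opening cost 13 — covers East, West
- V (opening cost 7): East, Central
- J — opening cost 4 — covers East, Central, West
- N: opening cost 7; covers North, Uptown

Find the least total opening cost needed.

Choose J and N: together they cover East, North, Central, Uptown, West — every zone.
Total opening cost: 4 + 7 = 11.
No cover costs less than 11.

11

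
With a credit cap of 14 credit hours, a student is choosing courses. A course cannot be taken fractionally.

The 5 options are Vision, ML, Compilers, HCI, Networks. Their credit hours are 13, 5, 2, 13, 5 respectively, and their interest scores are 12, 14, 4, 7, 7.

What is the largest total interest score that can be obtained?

25

Take ML, Compilers, and Networks: credit hours 5 + 2 + 5 = 12 ≤ 14, interest score 14 + 4 + 7 = 25.
No other feasible combination does better.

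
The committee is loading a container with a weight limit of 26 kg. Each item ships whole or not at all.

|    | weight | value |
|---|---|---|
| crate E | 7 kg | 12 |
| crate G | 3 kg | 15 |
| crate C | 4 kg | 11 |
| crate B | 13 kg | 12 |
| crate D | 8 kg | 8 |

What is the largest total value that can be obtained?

Treat it as a binary knapsack problem.
Allowing fractional choices, the relaxed optimum would be about 49.7, but items are indivisible.
crate E + crate G + crate B: weight 7 + 3 + 13 = 23 ≤ 26, value 12 + 15 + 12 = 39.
crate E + crate G + crate C + crate D: weight 7 + 3 + 4 + 8 = 22 ≤ 26, value 12 + 15 + 11 + 8 = 46.
Best is crate E, crate G, crate C, and crate D with total value 46.

46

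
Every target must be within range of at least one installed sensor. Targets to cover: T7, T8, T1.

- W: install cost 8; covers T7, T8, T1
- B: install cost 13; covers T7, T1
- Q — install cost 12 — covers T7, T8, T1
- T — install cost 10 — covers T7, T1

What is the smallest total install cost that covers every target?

8

W alone covers T7, T8, T1 — every target.
Total install cost: 8.
No cover costs less than 8.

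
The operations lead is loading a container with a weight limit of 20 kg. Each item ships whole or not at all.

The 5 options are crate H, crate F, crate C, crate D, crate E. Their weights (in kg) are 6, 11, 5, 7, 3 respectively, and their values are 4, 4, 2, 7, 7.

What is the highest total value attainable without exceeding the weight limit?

18

crate C + crate D + crate E: weight 5 + 7 + 3 = 15 ≤ 20, value 2 + 7 + 7 = 16.
crate H + crate D + crate E: weight 6 + 7 + 3 = 16 ≤ 20, value 4 + 7 + 7 = 18.
Best is crate H, crate D, and crate E with total value 18.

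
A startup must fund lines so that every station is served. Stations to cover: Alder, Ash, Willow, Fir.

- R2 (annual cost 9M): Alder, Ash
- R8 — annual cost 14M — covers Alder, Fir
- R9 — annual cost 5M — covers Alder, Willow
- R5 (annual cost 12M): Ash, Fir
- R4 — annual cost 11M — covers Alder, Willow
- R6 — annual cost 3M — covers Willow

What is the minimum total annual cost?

Choose R9 and R5: together they cover Alder, Ash, Willow, Fir — every station.
Total annual cost: 5 + 12 = 17.
No cover costs less than 17.

17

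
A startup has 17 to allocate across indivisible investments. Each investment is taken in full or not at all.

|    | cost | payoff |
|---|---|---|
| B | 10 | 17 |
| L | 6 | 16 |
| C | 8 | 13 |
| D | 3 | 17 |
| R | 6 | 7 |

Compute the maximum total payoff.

46

Allowing fractional choices, the relaxed optimum would be about 46.6, but investments are indivisible.
L + D + R: cost 6 + 3 + 6 = 15 ≤ 17, payoff 16 + 17 + 7 = 40.
C + D + R: cost 8 + 3 + 6 = 17 ≤ 17, payoff 13 + 17 + 7 = 37.
L + C + D: cost 6 + 8 + 3 = 17 ≤ 17, payoff 16 + 13 + 17 = 46.
Best is L, C, and D with total payoff 46.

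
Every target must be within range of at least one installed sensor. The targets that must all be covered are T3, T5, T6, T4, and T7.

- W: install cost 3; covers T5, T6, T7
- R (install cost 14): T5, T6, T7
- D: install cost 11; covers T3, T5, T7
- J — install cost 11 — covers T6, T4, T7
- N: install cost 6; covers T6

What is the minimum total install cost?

22

This is an integer covering problem.
Choose D and J: together they cover T3, T5, T6, T4, T7 — every target.
Total install cost: 11 + 11 = 22.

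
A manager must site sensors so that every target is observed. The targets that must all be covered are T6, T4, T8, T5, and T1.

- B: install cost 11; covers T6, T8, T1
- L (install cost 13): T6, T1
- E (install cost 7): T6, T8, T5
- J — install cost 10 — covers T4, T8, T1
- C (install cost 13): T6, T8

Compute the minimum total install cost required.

17

Choose E and J: together they cover T6, T4, T8, T5, T1 — every target.
Total install cost: 7 + 10 = 17.
No cover costs less than 17.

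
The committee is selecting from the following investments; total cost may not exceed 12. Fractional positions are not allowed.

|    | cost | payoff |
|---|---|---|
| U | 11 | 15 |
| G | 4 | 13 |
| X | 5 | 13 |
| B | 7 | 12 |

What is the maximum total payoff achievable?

26

Allowing fractional choices, the relaxed optimum would be about 31.1, but investments are indivisible.
X + B: cost 5 + 7 = 12 ≤ 12, payoff 13 + 12 = 25.
G + X: cost 4 + 5 = 9 ≤ 12, payoff 13 + 13 = 26.
G + B: cost 4 + 7 = 11 ≤ 12, payoff 13 + 12 = 25.
Best is G and X with total payoff 26.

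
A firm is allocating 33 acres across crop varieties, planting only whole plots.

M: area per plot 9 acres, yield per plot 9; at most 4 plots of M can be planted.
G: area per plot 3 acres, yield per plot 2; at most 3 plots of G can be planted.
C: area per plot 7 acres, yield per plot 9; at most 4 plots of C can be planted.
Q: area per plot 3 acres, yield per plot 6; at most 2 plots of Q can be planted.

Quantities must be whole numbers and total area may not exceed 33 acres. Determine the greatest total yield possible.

43

2×G, 3×C, and 2×Q: area 33 ≤ 33, yield 2·2 + 3·9 + 2·6 = 43.
4×C and 1×Q: area 31 ≤ 33, yield 4·9 + 1·6 = 42.
Best is 43.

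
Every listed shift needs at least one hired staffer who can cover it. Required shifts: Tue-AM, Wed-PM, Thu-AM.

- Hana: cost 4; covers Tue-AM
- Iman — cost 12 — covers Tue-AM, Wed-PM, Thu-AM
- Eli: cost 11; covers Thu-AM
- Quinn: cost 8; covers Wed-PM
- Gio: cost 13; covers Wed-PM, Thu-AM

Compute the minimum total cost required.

The greedy cost-per-new-shift heuristic would pick Hana and Iman for 16, but a cheaper cover exists.
Iman alone covers Tue-AM, Wed-PM, Thu-AM — every shift.
Total cost: 12.
No cover costs less than 12.

12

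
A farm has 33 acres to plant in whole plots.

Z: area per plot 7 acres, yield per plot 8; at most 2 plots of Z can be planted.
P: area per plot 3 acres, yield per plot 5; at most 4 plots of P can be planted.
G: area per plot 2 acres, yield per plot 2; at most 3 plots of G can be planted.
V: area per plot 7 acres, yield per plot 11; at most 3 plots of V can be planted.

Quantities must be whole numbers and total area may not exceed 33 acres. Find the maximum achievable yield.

P has the best ratio (5/3); taking only P gives at most 4×5 = 20 (stopped by the supply cap of 4).
Mixing does better — 4×P and 3×V: area 33 ≤ 33, yield 4·5 + 3·11 = 53.

53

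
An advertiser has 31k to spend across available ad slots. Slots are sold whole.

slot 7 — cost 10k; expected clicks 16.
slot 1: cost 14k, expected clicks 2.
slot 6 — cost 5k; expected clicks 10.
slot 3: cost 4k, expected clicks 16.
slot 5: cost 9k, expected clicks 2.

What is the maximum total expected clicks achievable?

slot 7 + slot 6 + slot 3 + slot 5: cost 10 + 5 + 4 + 9 = 28 ≤ 31, expected clicks 16 + 10 + 16 + 2 = 44.
slot 7 + slot 6 + slot 3: cost 10 + 5 + 4 = 19 ≤ 31, expected clicks 16 + 10 + 16 = 42.
slot 7 + slot 3 + slot 5: cost 10 + 4 + 9 = 23 ≤ 31, expected clicks 16 + 16 + 2 = 34.
Best is slot 7, slot 6, slot 3, and slot 5 with total expected clicks 44.

44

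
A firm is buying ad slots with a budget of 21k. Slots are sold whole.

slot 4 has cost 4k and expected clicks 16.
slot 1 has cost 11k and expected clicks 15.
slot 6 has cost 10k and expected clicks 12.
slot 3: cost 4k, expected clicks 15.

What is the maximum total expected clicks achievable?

46

Allowing fractional choices, the relaxed optimum would be about 48.4, but ad slots are indivisible.
slot 4 + slot 6 + slot 3: cost 4 + 10 + 4 = 18 ≤ 21, expected clicks 16 + 12 + 15 = 43.
slot 4 + slot 1 + slot 3: cost 4 + 11 + 4 = 19 ≤ 21, expected clicks 16 + 15 + 15 = 46.
Best is slot 4, slot 1, and slot 3 with total expected clicks 46.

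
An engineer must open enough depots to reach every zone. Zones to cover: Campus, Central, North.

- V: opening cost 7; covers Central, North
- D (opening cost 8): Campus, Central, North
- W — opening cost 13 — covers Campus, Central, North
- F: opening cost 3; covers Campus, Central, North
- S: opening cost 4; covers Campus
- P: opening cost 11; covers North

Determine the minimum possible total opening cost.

3

F alone covers Campus, Central, North — every zone.
Total opening cost: 3.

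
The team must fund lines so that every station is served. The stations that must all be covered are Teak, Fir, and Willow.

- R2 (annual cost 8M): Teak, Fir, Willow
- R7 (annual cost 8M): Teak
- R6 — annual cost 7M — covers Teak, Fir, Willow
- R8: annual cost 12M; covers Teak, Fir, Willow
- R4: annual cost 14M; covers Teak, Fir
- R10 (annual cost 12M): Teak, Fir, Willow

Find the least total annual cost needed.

R6 alone covers Teak, Fir, Willow — every station.
Total annual cost: 7.
No cover costs less than 7.

7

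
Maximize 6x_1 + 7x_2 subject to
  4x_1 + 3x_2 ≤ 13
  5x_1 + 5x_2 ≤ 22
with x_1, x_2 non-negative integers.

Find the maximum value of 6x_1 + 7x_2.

The continuous relaxation peaks at (0, 4.33) with value 30.33; rounding to a feasible lattice point costs some objective.
(x_1,x_2)=(0,4): 4·0+3·4=12≤13, 5·0+5·4=20≤22, objective 28.
(x_1,x_2)=(1,3): 4·1+3·3=13≤13, 5·1+5·3=20≤22, objective 27.
(x_1,x_2)=(0,3): 4·0+3·3=9≤13, 5·0+5·3=15≤22, objective 21.
No feasible integer point exceeds 28.

28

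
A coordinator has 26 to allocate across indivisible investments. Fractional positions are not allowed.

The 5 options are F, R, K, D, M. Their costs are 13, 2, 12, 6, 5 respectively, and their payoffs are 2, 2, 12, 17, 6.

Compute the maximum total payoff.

37

K + D + M: cost 12 + 6 + 5 = 23 ≤ 26, payoff 12 + 17 + 6 = 35.
R + K + D + M: cost 2 + 12 + 6 + 5 = 25 ≤ 26, payoff 2 + 12 + 17 + 6 = 37.
R + K + D: cost 2 + 12 + 6 = 20 ≤ 26, payoff 2 + 12 + 17 = 31.
Best is R, K, D, and M with total payoff 37.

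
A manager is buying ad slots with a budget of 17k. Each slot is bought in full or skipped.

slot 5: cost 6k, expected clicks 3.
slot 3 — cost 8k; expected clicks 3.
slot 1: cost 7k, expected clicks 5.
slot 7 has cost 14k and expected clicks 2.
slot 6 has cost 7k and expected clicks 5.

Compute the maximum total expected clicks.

10

Take slot 1 and slot 6: cost 7 + 7 = 14 ≤ 17, expected clicks 5 + 5 = 10.
No other feasible combination does better.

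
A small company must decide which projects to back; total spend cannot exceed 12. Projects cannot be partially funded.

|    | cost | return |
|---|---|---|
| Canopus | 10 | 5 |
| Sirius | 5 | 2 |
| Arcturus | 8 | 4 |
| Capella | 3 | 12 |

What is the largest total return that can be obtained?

Take Arcturus and Capella: cost 8 + 3 = 11 ≤ 12, return 4 + 12 = 16.
No other feasible combination does better.

16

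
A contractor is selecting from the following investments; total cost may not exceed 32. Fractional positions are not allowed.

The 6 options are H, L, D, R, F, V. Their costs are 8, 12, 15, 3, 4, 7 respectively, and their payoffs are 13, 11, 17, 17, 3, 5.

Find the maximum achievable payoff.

This is a 0-1 knapsack instance.
Allowing fractional choices, the relaxed optimum would be about 52.5, but investments are indivisible.
H + D + R: cost 8 + 15 + 3 = 26 ≤ 32, payoff 13 + 17 + 17 = 47.
H + D + R + F: cost 8 + 15 + 3 + 4 = 30 ≤ 32, payoff 13 + 17 + 17 + 3 = 50.
H + L + R + V: cost 8 + 12 + 3 + 7 = 30 ≤ 32, payoff 13 + 11 + 17 + 5 = 46.
Best is H, D, R, and F with total payoff 50.

50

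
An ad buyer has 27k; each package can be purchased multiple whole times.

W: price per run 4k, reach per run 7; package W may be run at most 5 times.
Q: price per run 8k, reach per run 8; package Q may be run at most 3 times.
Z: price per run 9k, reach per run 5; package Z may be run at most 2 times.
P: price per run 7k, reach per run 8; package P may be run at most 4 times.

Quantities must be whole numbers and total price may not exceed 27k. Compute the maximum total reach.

This is a bounded integer knapsack.
Take 5×W and 1×P: price 27 ≤ 27, reach 5·7 + 1·8 = 43.
W has the best ratio (7/4) and is taken to its limit of 5; remaining capacity is filled optimally with the others.

43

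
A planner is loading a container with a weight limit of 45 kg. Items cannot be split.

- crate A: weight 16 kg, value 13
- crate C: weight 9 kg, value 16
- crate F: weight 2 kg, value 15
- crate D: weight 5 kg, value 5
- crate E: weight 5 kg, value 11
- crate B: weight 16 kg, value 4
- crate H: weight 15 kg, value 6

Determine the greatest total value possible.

Take crate A, crate C, crate F, crate D, and crate E: weight 16 + 9 + 2 + 5 + 5 = 37 ≤ 45, value 13 + 16 + 15 + 5 + 11 = 60.
No other feasible combination does better.

60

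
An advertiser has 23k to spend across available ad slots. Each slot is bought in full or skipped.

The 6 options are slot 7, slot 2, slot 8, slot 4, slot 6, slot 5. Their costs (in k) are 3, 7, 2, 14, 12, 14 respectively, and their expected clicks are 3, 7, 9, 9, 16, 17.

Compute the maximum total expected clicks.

Take slot 2, slot 8, and slot 5: cost 7 + 2 + 14 = 23 ≤ 23, expected clicks 7 + 9 + 17 = 33.
No other feasible combination does better.

33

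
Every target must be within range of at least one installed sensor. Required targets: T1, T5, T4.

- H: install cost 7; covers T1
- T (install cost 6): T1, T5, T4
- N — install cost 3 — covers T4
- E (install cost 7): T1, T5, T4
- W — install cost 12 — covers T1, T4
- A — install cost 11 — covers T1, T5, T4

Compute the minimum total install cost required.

6

T alone covers T1, T5, T4 — every target.
Total install cost: 6.
No cover costs less than 6.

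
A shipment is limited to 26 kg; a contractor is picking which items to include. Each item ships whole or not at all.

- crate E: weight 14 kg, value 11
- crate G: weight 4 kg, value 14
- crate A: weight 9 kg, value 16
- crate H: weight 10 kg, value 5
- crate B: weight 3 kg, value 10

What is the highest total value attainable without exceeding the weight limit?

45

Take crate G, crate A, crate H, and crate B: weight 4 + 9 + 10 + 3 = 26 ≤ 26, value 14 + 16 + 5 + 10 = 45.
No other feasible combination does better.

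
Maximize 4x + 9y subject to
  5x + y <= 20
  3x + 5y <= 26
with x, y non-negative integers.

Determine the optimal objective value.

45

The continuous relaxation peaks at (0, 5.2) with value 46.80; rounding to a feasible lattice point costs some objective.
(x,y)=(0,5): 5·0+1·5=5≤20, 3·0+5·5=25≤26, objective 45.
(x,y)=(1,4): 5·1+1·4=9≤20, 3·1+5·4=23≤26, objective 40.
(x,y)=(0,4): 5·0+1·4=4≤20, 3·0+5·4=20≤26, objective 36.
No feasible integer point exceeds 45.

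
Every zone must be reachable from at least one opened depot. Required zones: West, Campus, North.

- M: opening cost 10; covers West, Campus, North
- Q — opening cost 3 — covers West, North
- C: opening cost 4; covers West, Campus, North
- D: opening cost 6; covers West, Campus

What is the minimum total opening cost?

This is an integer covering problem.
C alone covers West, Campus, North — every zone.
Total opening cost: 4.

4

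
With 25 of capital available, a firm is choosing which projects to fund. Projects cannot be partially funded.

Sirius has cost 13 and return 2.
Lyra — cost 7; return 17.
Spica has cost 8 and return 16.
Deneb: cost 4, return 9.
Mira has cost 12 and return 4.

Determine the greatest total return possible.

42

This is a 0-1 knapsack instance.
Lyra + Spica: cost 7 + 8 = 15 ≤ 25, return 17 + 16 = 33.
Lyra + Deneb + Mira: cost 7 + 4 + 12 = 23 ≤ 25, return 17 + 9 + 4 = 30.
Lyra + Spica + Deneb: cost 7 + 8 + 4 = 19 ≤ 25, return 17 + 16 + 9 = 42.
Best is Lyra, Spica, and Deneb with total return 42.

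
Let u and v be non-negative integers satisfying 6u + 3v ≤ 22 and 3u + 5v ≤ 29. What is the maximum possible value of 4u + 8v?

The continuous relaxation peaks at (0, 5.8) with value 46.40; rounding to a feasible lattice point costs some objective.
(u,v)=(1,5): 6·1+3·5=21≤22, 3·1+5·5=28≤29, objective 44.
(u,v)=(0,5): 6·0+3·5=15≤22, 3·0+5·5=25≤29, objective 40.
(u,v)=(1,4): 6·1+3·4=18≤22, 3·1+5·4=23≤29, objective 36.
(u,v)=(0,4): 6·0+3·4=12≤22, 3·0+5·4=20≤29, objective 32.
The best lattice point is (1,5), giving 44.

44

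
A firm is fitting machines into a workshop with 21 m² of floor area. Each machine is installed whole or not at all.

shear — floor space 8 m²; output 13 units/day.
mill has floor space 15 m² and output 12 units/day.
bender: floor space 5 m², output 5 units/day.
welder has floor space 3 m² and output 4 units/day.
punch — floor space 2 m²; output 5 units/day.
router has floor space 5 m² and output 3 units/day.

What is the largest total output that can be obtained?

27

Take shear, bender, welder, and punch: floor space 8 + 5 + 3 + 2 = 18 ≤ 21, output 13 + 5 + 4 + 5 = 27.
No other feasible combination does better.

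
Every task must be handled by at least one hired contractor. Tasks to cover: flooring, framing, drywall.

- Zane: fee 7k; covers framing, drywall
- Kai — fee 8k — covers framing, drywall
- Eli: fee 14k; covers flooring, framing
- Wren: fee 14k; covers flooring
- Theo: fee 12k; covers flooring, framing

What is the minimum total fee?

This is a weighted set-cover instance.
Choose Zane and Theo: together they cover flooring, framing, drywall — every task.
Total fee: 7 + 12 = 19.

19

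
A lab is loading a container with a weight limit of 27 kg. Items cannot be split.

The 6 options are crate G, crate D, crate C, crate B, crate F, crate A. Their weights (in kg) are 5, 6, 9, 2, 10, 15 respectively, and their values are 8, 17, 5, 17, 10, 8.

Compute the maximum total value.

This is a 0-1 knapsack instance.
Take crate G, crate D, crate B, and crate F: weight 5 + 6 + 2 + 10 = 23 ≤ 27, value 8 + 17 + 17 + 10 = 52.
No other feasible combination does better.

52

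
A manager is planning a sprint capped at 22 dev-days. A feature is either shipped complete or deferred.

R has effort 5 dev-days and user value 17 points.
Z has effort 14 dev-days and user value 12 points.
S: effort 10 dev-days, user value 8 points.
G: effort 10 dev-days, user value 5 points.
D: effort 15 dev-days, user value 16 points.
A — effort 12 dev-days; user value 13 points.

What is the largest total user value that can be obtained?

33

This is a 0-1 knapsack instance.
Allowing fractional choices, the relaxed optimum would be about 35.3, but features are indivisible.
R + D: effort 5 + 15 = 20 ≤ 22, user value 17 + 16 = 33.
R + A: effort 5 + 12 = 17 ≤ 22, user value 17 + 13 = 30.
R + Z: effort 5 + 14 = 19 ≤ 22, user value 17 + 12 = 29.
Best is R and D with total user value 33.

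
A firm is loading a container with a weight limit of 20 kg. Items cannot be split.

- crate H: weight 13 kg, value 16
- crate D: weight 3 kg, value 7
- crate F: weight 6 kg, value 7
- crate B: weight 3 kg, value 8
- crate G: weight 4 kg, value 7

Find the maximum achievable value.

31

Treat it as a binary knapsack problem.
Take crate H, crate D, and crate B: weight 13 + 3 + 3 = 19 ≤ 20, value 16 + 7 + 8 = 31.
No feasible combination exceeds this.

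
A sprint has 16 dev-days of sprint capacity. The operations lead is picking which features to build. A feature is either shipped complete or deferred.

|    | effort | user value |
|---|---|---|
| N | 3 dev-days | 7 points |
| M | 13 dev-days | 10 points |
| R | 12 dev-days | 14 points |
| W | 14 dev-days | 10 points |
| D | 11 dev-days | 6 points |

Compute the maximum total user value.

This is a 0-1 knapsack instance.
Take N and R: effort 3 + 12 = 15 ≤ 16, user value 7 + 14 = 21.
No other feasible combination does better.

21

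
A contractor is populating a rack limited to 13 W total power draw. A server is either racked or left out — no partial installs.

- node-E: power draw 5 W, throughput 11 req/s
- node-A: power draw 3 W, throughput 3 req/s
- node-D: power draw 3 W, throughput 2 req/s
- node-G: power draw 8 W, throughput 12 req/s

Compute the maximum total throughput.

node-E + node-G: power draw 5 + 8 = 13 ≤ 13, throughput 11 + 12 = 23.
node-E + node-A + node-D: power draw 5 + 3 + 3 = 11 ≤ 13, throughput 11 + 3 + 2 = 16.
Best is node-E and node-G with total throughput 23.

23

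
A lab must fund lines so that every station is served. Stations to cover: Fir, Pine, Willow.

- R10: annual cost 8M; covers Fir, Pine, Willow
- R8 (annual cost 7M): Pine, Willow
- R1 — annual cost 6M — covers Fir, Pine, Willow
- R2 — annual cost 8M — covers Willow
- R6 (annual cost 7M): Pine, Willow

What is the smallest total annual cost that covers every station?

R1 alone covers Fir, Pine, Willow — every station.
Total annual cost: 6.

6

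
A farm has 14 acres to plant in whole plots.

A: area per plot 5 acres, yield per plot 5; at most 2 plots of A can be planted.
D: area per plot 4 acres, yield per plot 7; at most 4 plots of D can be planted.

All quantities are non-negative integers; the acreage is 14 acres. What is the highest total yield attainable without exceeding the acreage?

Take 3×D: area 12 ≤ 14, yield 3·7 = 21.
No other integer combination yields more.

21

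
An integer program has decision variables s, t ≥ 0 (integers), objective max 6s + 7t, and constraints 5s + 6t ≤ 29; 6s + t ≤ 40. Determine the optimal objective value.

The continuous relaxation peaks at (5.8, 0) with value 34.80; rounding to a feasible lattice point costs some objective.
(s,t)=(1,4): 5·1+6·4=29≤29, 6·1+1·4=10≤40, objective 34.
(s,t)=(2,3): 5·2+6·3=28≤29, 6·2+1·3=15≤40, objective 33.
(s,t)=(4,1): 5·4+6·1=26≤29, 6·4+1·1=25≤40, objective 31.
No feasible integer point exceeds 34.

34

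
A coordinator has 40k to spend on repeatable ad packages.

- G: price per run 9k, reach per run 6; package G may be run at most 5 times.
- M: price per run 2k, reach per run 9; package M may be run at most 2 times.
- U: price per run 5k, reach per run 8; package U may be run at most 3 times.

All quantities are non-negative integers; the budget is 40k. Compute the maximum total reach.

Take 2×G, 2×M, and 3×U: price 37 ≤ 40, reach 2·6 + 2·9 + 3·8 = 54.
M has the best ratio (9/2) and is taken to its limit of 2; remaining capacity is filled optimally with the others.

54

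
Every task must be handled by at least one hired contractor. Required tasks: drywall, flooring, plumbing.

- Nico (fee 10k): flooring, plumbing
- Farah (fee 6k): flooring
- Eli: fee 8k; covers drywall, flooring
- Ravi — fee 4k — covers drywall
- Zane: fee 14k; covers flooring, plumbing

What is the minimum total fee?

Choose Nico and Ravi: together they cover drywall, flooring, plumbing — every task.
Total fee: 10 + 4 = 14.

14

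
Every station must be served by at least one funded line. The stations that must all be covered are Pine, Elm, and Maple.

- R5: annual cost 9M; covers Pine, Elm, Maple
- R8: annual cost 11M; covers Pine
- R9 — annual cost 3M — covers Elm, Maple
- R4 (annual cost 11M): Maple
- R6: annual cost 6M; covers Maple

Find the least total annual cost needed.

The greedy cost-per-new-station heuristic would pick R9 and R5 for 12, but a cheaper cover exists.
R5 alone covers Pine, Elm, Maple — every station.
Total annual cost: 9.
No cover costs less than 9.

9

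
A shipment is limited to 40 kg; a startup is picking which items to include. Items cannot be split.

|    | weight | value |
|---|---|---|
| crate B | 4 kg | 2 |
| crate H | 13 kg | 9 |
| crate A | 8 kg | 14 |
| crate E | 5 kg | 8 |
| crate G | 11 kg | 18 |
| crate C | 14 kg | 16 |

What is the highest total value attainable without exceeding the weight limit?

crate A + crate E + crate G + crate C: weight 8 + 5 + 11 + 14 = 38 ≤ 40, value 14 + 8 + 18 + 16 = 56.
crate B + crate A + crate G + crate C: weight 4 + 8 + 11 + 14 = 37 ≤ 40, value 2 + 14 + 18 + 16 = 50.
Best is crate A, crate E, crate G, and crate C with total value 56.

56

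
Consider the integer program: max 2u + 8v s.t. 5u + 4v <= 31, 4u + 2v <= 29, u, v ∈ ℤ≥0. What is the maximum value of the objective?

56

Relaxing integrality, the LP optimum is 62.00 at (u,v) = (0, 7.75), which is not an integer point.
(u,v)=(0,7): 5·0+4·7=28≤31, 4·0+2·7=14≤29, objective 56.
(u,v)=(1,6): 5·1+4·6=29≤31, 4·1+2·6=16≤29, objective 50.
No feasible integer point exceeds 56.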